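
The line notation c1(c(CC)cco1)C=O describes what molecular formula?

Heavy atoms from the SMILES: 7 C, 2 O.
Implicit hydrogens by atom environment:
  2 × C (aromatic): 1 H each → 2
  2 × C (aromatic): no H
  1 × C: 3 H
  1 × C: 2 H
  1 × C: 1 H
  1 × O (aromatic): no H
  1 × O: no H
  Total hydrogens = 8.
Molecular formula: C7H8O2

C7H8O2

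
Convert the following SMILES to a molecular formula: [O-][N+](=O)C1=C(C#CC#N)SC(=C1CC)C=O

Heavy atoms from the SMILES: 10 C, 2 N, 3 O, 1 S.
Implicit hydrogens by atom environment:
  4 × C (aromatic): no H
  3 × C: no H
  2 × O: no H
  1 × C: 3 H
  1 × C: 2 H
  1 × C: 1 H
  1 × N: no H
  1 × N (charge +1): no H
  1 × O (charge -1): no H
  1 × S (aromatic): no H
  Total hydrogens = 6.
Molecular formula: C10H6N2O3S

C10H6N2O3S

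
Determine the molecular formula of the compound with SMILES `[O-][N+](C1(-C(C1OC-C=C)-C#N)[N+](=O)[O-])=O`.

C7H7N3O5

Heavy atoms from the SMILES: 7 C, 3 N, 5 O.
Implicit hydrogens by atom environment:
  3 × C: 1 H each → 3
  3 × O: no H
  2 × C: 2 H each → 4
  2 × C: no H
  2 × N (charge +1): no H
  2 × O (charge -1): no H
  1 × N: no H
  Total hydrogens = 7.
Molecular formula: C7H7N3O5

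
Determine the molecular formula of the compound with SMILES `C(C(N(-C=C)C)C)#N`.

C6H10N2

Heavy atoms from the SMILES: 6 C, 2 N.
Implicit hydrogens by atom environment:
  2 × C: 3 H each → 6
  2 × C: 1 H each → 2
  2 × N: no H
  1 × C: 2 H
  1 × C: no H
  Total hydrogens = 10.
Molecular formula: C6H10N2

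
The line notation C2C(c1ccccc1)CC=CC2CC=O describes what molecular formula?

C14H16O

Heavy atoms from the SMILES: 14 C, 1 O.
Implicit hydrogens by atom environment:
  5 × C: 1 H each → 5
  5 × C (aromatic): 1 H each → 5
  3 × C: 2 H each → 6
  1 × C (aromatic): no H
  1 × O: no H
  Total hydrogens = 16.
Molecular formula: C14H16O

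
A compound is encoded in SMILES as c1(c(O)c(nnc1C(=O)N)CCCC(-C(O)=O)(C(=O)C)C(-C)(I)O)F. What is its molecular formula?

Heavy atoms from the SMILES: 14 C, 1 F, 1 I, 3 N, 6 O.
Implicit hydrogens by atom environment:
  5 × C: no H
  4 × C (aromatic): no H
  3 × C: 2 H each → 6
  3 × O: 1 H each → 3
  3 × O: no H
  2 × C: 3 H each → 6
  2 × N (aromatic): no H
  1 × F: no H
  1 × I: no H
  1 × N: 2 H
  Total hydrogens = 17.
Molecular formula: C14H17FIN3O6

C14H17FIN3O6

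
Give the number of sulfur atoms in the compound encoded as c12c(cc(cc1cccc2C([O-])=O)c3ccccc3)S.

The symbol for sulfur appears 1 time in the SMILES.

1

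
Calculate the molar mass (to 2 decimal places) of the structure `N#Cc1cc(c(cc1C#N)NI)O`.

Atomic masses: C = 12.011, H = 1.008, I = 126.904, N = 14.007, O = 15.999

285.04

Molecular formula: C8H4IN3O.
M = 8×12.011 + 4×1.008 + 1×126.904 + 3×14.007 + 1×15.999 = 285.04 g/mol.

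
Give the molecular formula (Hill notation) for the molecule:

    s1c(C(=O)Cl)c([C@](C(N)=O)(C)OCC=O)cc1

Heavy atoms from the SMILES: 10 C, 1 Cl, 1 N, 4 O, 1 S.
Implicit hydrogens by atom environment:
  4 × O: no H
  3 × C: no H
  2 × C (aromatic): 1 H each → 2
  2 × C (aromatic): no H
  1 × C: 3 H
  1 × C: 2 H
  1 × C: 1 H
  1 × Cl: no H
  1 × N: 2 H
  1 × S (aromatic): no H
  Total hydrogens = 10.
Molecular formula: C10H10ClNO4S

C10H10ClNO4S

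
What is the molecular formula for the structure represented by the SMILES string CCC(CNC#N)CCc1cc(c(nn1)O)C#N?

C12H15N5O

Heavy atoms from the SMILES: 12 C, 5 N, 1 O.
Implicit hydrogens by atom environment:
  4 × C: 2 H each → 8
  3 × C (aromatic): no H
  2 × C: no H
  2 × N (aromatic): no H
  2 × N: no H
  1 × C: 3 H
  1 × C (aromatic): 1 H
  1 × C: 1 H
  1 × N: 1 H
  1 × O: 1 H
  Total hydrogens = 15.
Molecular formula: C12H15N5O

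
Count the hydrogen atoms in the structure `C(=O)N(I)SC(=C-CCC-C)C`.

Hydrogens are implicit in SMILES; fill each atom to its normal valence:
  3 × C: 2 H each → 6
  2 × C: 3 H each → 6
  2 × C: 1 H each → 2
  1 × C: no H
  1 × I: no H
  1 × N: no H
  1 × O: no H
  1 × S: no H
  Total hydrogens = 14.

14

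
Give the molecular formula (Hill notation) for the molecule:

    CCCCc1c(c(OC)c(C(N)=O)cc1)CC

Heavy atoms from the SMILES: 14 C, 1 N, 2 O.
Implicit hydrogens by atom environment:
  4 × C: 2 H each → 8
  4 × C (aromatic): no H
  3 × C: 3 H each → 9
  2 × C (aromatic): 1 H each → 2
  2 × O: no H
  1 × C: no H
  1 × N: 2 H
  Total hydrogens = 21.
Molecular formula: C14H21NO2

C14H21NO2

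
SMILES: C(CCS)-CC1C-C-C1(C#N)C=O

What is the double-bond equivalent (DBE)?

4

Molecular formula from the SMILES: C10H15NOS.
DoU = (2C + 2 + N − H − X)/2 = (2·10 + 2 + 1 − 15 − 0)/2 = 8/2 = 4.
(Structurally: 1 ring(s) + 3 π bond(s) = 4.)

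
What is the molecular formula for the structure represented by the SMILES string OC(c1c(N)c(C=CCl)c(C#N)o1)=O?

C8H5ClN2O3

Heavy atoms from the SMILES: 8 C, 1 Cl, 2 N, 3 O.
Implicit hydrogens by atom environment:
  4 × C (aromatic): no H
  2 × C: 1 H each → 2
  2 × C: no H
  1 × Cl: no H
  1 × N: 2 H
  1 × N: no H
  1 × O: 1 H
  1 × O (aromatic): no H
  1 × O: no H
  Total hydrogens = 5.
Molecular formula: C8H5ClN2O3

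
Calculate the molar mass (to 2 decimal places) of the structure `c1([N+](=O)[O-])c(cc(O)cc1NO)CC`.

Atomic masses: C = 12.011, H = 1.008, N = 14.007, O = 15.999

Molecular formula: C8H10N2O4.
M = 8×12.011 + 10×1.008 + 2×14.007 + 4×15.999 = 198.18 g/mol.

198.18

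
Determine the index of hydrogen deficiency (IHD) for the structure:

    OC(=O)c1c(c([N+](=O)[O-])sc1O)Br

5

Molecular formula from the SMILES: C5H2BrNO5S.
DoU = (2C + 2 + N − H − X)/2 = (2·5 + 2 + 1 − 2 − 1)/2 = 10/2 = 5.
(Structurally: 1 ring(s) + 4 π bond(s) = 5.)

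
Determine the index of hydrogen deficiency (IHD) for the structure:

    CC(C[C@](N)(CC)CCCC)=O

1

Molecular formula from the SMILES: C10H21NO.
DoU = (2C + 2 + N − H − X)/2 = (2·10 + 2 + 1 − 21 − 0)/2 = 2/2 = 1.
(Structurally: 0 ring(s) + 1 π bond(s) = 1.)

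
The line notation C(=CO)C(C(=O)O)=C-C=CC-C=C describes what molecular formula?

Heavy atoms from the SMILES: 10 C, 3 O.
Implicit hydrogens by atom environment:
  6 × C: 1 H each → 6
  2 × C: 2 H each → 4
  2 × C: no H
  2 × O: 1 H each → 2
  1 × O: no H
  Total hydrogens = 12.
Molecular formula: C10H12O3

C10H12O3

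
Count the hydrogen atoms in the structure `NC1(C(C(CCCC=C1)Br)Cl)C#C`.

13

Hydrogens are implicit in SMILES; fill each atom to its normal valence:
  5 × C: 1 H each → 5
  3 × C: 2 H each → 6
  2 × C: no H
  1 × Br: no H
  1 × Cl: no H
  1 × N: 2 H
  Total hydrogens = 13.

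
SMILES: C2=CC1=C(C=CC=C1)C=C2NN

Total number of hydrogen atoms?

10

Hydrogens are implicit in SMILES; fill each atom to its normal valence:
  7 × C (aromatic): 1 H each → 7
  3 × C (aromatic): no H
  1 × N: 2 H
  1 × N: 1 H
  Total hydrogens = 10.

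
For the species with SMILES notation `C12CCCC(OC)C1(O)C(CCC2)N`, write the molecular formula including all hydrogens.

C11H21NO2

Heavy atoms from the SMILES: 11 C, 1 N, 2 O.
Implicit hydrogens by atom environment:
  6 × C: 2 H each → 12
  3 × C: 1 H each → 3
  1 × C: 3 H
  1 × C: no H
  1 × N: 2 H
  1 × O: 1 H
  1 × O: no H
  Total hydrogens = 21.
Molecular formula: C11H21NO2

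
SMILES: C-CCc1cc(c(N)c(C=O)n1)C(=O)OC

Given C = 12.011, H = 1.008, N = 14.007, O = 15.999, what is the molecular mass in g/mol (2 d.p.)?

222.24

Molecular formula: C11H14N2O3.
M = 11×12.011 + 14×1.008 + 2×14.007 + 3×15.999 = 222.24 g/mol.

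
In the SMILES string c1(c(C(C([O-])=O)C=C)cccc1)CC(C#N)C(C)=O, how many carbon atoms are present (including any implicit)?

15

The symbol for carbon appears 15 times in the SMILES. Lowercase c denotes aromatic carbon and counts toward C.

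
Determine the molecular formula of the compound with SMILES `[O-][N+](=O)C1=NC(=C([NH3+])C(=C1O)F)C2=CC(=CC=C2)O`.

C11H9FN3O4+

Heavy atoms from the SMILES: 11 C, 1 F, 3 N, 4 O.
Implicit hydrogens by atom environment:
  7 × C (aromatic): no H
  4 × C (aromatic): 1 H each → 4
  2 × O: 1 H each → 2
  1 × F: no H
  1 × N (charge +1): 3 H
  1 × N (aromatic): no H
  1 × N (charge +1): no H
  1 × O: no H
  1 × O (charge -1): no H
  Total hydrogens = 9.
Net charge +1.
Molecular formula: C11H9FN3O4+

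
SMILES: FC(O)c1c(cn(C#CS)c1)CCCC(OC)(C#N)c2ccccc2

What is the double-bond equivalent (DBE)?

11

Molecular formula from the SMILES: C19H19FN2O2S.
DoU = (2C + 2 + N − H − X)/2 = (2·19 + 2 + 2 − 19 − 1)/2 = 22/2 = 11.
(Structurally: 2 ring(s) + 9 π bond(s) = 11.)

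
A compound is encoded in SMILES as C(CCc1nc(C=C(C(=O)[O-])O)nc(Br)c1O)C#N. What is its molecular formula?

Heavy atoms from the SMILES: 1 Br, 11 C, 3 N, 4 O.
Implicit hydrogens by atom environment:
  4 × C (aromatic): no H
  3 × C: 2 H each → 6
  3 × C: no H
  2 × N (aromatic): no H
  2 × O: 1 H each → 2
  1 × Br: no H
  1 × C: 1 H
  1 × N: no H
  1 × O: no H
  1 × O (charge -1): no H
  Total hydrogens = 9.
Net charge -1.
Molecular formula: C11H9BrN3O4-

C11H9BrN3O4-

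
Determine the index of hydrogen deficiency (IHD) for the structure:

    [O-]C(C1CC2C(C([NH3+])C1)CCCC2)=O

3

Molecular formula from the SMILES: C11H19NO2.
DoU = (2C + 2 + N − H − X)/2 = (2·11 + 2 + 1 − 19 − 0)/2 = 6/2 = 3.
(Structurally: 2 ring(s) + 1 π bond(s) = 3.)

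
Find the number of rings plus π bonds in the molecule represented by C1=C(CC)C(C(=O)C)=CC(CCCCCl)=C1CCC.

5

Molecular formula from the SMILES: C17H25ClO.
DoU = (2C + 2 + N − H − X)/2 = (2·17 + 2 + 0 − 25 − 1)/2 = 10/2 = 5.
(Structurally: 1 ring(s) + 4 π bond(s) = 5.)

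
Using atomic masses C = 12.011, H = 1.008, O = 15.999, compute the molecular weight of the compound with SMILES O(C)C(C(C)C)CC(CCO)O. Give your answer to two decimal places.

176.26

Molecular formula: C9H20O3.
M = 9×12.011 + 20×1.008 + 3×15.999 = 176.26 g/mol.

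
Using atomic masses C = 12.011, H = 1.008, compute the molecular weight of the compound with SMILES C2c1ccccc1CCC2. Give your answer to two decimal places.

132.21

Molecular formula: C10H12.
M = 10×12.011 + 12×1.008 = 132.21 g/mol.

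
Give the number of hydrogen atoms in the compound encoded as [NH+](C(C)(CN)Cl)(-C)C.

14

Hydrogens are implicit in SMILES; fill each atom to its normal valence:
  3 × C: 3 H each → 9
  1 × C: 2 H
  1 × C: no H
  1 × Cl: no H
  1 × N: 2 H
  1 × N (charge +1): 1 H
  Total hydrogens = 14.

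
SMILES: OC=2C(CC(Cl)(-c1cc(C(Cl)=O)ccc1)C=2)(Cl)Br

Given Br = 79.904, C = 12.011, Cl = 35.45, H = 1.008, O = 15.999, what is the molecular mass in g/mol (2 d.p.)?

370.45

Molecular formula: C12H8BrCl3O2.
M = 1×79.904 + 12×12.011 + 3×35.45 + 8×1.008 + 2×15.999 = 370.45 g/mol.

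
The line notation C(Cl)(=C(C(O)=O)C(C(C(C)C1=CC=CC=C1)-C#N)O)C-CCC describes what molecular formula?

C18H22ClNO3

Heavy atoms from the SMILES: 18 C, 1 Cl, 1 N, 3 O.
Implicit hydrogens by atom environment:
  5 × C (aromatic): 1 H each → 5
  4 × C: no H
  3 × C: 2 H each → 6
  3 × C: 1 H each → 3
  2 × C: 3 H each → 6
  2 × O: 1 H each → 2
  1 × C (aromatic): no H
  1 × Cl: no H
  1 × N: no H
  1 × O: no H
  Total hydrogens = 22.
Molecular formula: C18H22ClNO3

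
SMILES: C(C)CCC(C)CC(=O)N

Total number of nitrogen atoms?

1

The symbol for nitrogen appears 1 time in the SMILES.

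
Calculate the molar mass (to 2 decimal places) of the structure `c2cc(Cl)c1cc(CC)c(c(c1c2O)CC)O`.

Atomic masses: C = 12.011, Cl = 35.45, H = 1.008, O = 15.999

250.72

Molecular formula: C14H15ClO2.
M = 14×12.011 + 1×35.45 + 15×1.008 + 2×15.999 = 250.72 g/mol.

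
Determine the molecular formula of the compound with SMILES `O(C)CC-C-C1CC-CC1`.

C9H18O

Heavy atoms from the SMILES: 9 C, 1 O.
Implicit hydrogens by atom environment:
  7 × C: 2 H each → 14
  1 × C: 3 H
  1 × C: 1 H
  1 × O: no H
  Total hydrogens = 18.
Molecular formula: C9H18O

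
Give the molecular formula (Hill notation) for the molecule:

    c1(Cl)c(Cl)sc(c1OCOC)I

Heavy atoms from the SMILES: 6 C, 2 Cl, 1 I, 2 O, 1 S.
Implicit hydrogens by atom environment:
  4 × C (aromatic): no H
  2 × Cl: no H
  2 × O: no H
  1 × C: 3 H
  1 × C: 2 H
  1 × I: no H
  1 × S (aromatic): no H
  Total hydrogens = 5.
Molecular formula: C6H5Cl2IO2S

C6H5Cl2IO2S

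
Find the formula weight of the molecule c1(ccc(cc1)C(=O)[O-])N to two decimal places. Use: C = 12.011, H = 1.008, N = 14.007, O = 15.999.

136.13

Molecular formula: C7H6NO2-.
M = 7×12.011 + 6×1.008 + 1×14.007 + 2×15.999 = 136.13 g/mol.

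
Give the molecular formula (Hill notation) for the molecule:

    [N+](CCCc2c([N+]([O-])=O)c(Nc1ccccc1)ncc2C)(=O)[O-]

Heavy atoms from the SMILES: 15 C, 4 N, 4 O.
Implicit hydrogens by atom environment:
  6 × C (aromatic): 1 H each → 6
  5 × C (aromatic): no H
  3 × C: 2 H each → 6
  2 × N (charge +1): no H
  2 × O: no H
  2 × O (charge -1): no H
  1 × C: 3 H
  1 × N: 1 H
  1 × N (aromatic): no H
  Total hydrogens = 16.
Molecular formula: C15H16N4O4

C15H16N4O4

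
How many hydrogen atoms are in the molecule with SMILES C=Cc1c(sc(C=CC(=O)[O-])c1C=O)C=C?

9

Hydrogens are implicit in SMILES; fill each atom to its normal valence:
  5 × C: 1 H each → 5
  4 × C (aromatic): no H
  2 × C: 2 H each → 4
  2 × O: no H
  1 × C: no H
  1 × O (charge -1): no H
  1 × S (aromatic): no H
  Total hydrogens = 9.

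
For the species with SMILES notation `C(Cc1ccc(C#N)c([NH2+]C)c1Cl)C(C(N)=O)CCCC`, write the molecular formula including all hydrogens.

Heavy atoms from the SMILES: 16 C, 1 Cl, 3 N, 1 O.
Implicit hydrogens by atom environment:
  5 × C: 2 H each → 10
  4 × C (aromatic): no H
  2 × C: 3 H each → 6
  2 × C (aromatic): 1 H each → 2
  2 × C: no H
  1 × C: 1 H
  1 × Cl: no H
  1 × N: 2 H
  1 × N (charge +1): 2 H
  1 × N: no H
  1 × O: no H
  Total hydrogens = 23.
Net charge +1.
Molecular formula: C16H23ClN3O+

C16H23ClN3O+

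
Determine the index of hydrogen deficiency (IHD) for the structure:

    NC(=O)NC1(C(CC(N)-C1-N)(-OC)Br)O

Molecular formula from the SMILES: C7H15BrN4O3.
DoU = (2C + 2 + N − H − X)/2 = (2·7 + 2 + 4 − 15 − 1)/2 = 4/2 = 2.
(Structurally: 1 ring(s) + 1 π bond(s) = 2.)

2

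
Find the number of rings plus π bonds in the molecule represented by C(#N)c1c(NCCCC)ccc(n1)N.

6

Molecular formula from the SMILES: C10H14N4.
DoU = (2C + 2 + N − H − X)/2 = (2·10 + 2 + 4 − 14 − 0)/2 = 12/2 = 6.
(Structurally: 1 ring(s) + 5 π bond(s) = 6.)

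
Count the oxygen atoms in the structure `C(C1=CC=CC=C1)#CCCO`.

1

The symbol for oxygen appears 1 time in the SMILES.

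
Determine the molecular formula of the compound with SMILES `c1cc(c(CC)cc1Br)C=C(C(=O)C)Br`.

C12H12Br2O

Heavy atoms from the SMILES: 2 Br, 12 C, 1 O.
Implicit hydrogens by atom environment:
  3 × C (aromatic): 1 H each → 3
  3 × C (aromatic): no H
  2 × Br: no H
  2 × C: 3 H each → 6
  2 × C: no H
  1 × C: 2 H
  1 × C: 1 H
  1 × O: no H
  Total hydrogens = 12.
Molecular formula: C12H12Br2O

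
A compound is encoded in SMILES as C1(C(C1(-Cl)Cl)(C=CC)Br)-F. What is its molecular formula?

Heavy atoms from the SMILES: 1 Br, 6 C, 2 Cl, 1 F.
Implicit hydrogens by atom environment:
  3 × C: 1 H each → 3
  2 × C: no H
  2 × Cl: no H
  1 × Br: no H
  1 × C: 3 H
  1 × F: no H
  Total hydrogens = 6.
Molecular formula: C6H6BrCl2F

C6H6BrCl2F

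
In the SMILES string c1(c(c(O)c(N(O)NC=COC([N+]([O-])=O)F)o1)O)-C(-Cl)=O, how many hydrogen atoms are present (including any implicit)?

7

Hydrogens are implicit in SMILES; fill each atom to its normal valence:
  4 × C (aromatic): no H
  3 × C: 1 H each → 3
  3 × O: 1 H each → 3
  3 × O: no H
  1 × C: no H
  1 × Cl: no H
  1 × F: no H
  1 × N: 1 H
  1 × N: no H
  1 × N (charge +1): no H
  1 × O (aromatic): no H
  1 × O (charge -1): no H
  Total hydrogens = 7.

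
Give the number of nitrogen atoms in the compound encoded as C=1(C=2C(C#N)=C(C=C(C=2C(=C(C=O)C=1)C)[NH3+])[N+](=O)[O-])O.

3

The symbol for nitrogen appears 3 times in the SMILES.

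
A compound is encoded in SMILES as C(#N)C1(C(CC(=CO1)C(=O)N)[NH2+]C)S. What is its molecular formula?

Heavy atoms from the SMILES: 8 C, 3 N, 2 O, 1 S.
Implicit hydrogens by atom environment:
  4 × C: no H
  2 × C: 1 H each → 2
  2 × O: no H
  1 × C: 3 H
  1 × C: 2 H
  1 × N: 2 H
  1 × N (charge +1): 2 H
  1 × N: no H
  1 × S: 1 H
  Total hydrogens = 12.
Net charge +1.
Molecular formula: C8H12N3O2S+

C8H12N3O2S+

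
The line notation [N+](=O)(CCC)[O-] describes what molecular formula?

C3H7NO2

Heavy atoms from the SMILES: 3 C, 1 N, 2 O.
Implicit hydrogens by atom environment:
  2 × C: 2 H each → 4
  1 × C: 3 H
  1 × N (charge +1): no H
  1 × O: no H
  1 × O (charge -1): no H
  Total hydrogens = 7.
Molecular formula: C3H7NO2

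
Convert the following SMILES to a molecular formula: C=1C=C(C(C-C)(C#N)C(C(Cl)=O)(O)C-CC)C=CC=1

C15H18ClNO2

Heavy atoms from the SMILES: 15 C, 1 Cl, 1 N, 2 O.
Implicit hydrogens by atom environment:
  5 × C (aromatic): 1 H each → 5
  4 × C: no H
  3 × C: 2 H each → 6
  2 × C: 3 H each → 6
  1 × C (aromatic): no H
  1 × Cl: no H
  1 × N: no H
  1 × O: 1 H
  1 × O: no H
  Total hydrogens = 18.
Molecular formula: C15H18ClNO2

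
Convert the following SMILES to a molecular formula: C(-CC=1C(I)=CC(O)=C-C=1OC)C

C10H13IO2

Heavy atoms from the SMILES: 10 C, 1 I, 2 O.
Implicit hydrogens by atom environment:
  4 × C (aromatic): no H
  2 × C: 3 H each → 6
  2 × C: 2 H each → 4
  2 × C (aromatic): 1 H each → 2
  1 × I: no H
  1 × O: 1 H
  1 × O: no H
  Total hydrogens = 13.
Molecular formula: C10H13IO2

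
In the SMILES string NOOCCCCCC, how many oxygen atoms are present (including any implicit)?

2

The symbol for oxygen appears 2 times in the SMILES.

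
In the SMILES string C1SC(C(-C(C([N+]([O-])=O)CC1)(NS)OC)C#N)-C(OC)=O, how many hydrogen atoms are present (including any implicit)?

Hydrogens are implicit in SMILES; fill each atom to its normal valence:
  4 × O: no H
  3 × C: 2 H each → 6
  3 × C: 1 H each → 3
  3 × C: no H
  2 × C: 3 H each → 6
  1 × N: 1 H
  1 × N (charge +1): no H
  1 × N: no H
  1 × O (charge -1): no H
  1 × S: 1 H
  1 × S: no H
  Total hydrogens = 17.

17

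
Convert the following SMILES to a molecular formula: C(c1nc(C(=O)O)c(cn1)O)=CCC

C9H10N2O3

Heavy atoms from the SMILES: 9 C, 2 N, 3 O.
Implicit hydrogens by atom environment:
  3 × C (aromatic): no H
  2 × C: 1 H each → 2
  2 × N (aromatic): no H
  2 × O: 1 H each → 2
  1 × C: 3 H
  1 × C: 2 H
  1 × C (aromatic): 1 H
  1 × C: no H
  1 × O: no H
  Total hydrogens = 10.
Molecular formula: C9H10N2O3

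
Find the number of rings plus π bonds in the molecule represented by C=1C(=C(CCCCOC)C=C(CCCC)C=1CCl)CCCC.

4

Molecular formula from the SMILES: C20H33ClO.
DoU = (2C + 2 + N − H − X)/2 = (2·20 + 2 + 0 − 33 − 1)/2 = 8/2 = 4.
(Structurally: 1 ring(s) + 3 π bond(s) = 4.)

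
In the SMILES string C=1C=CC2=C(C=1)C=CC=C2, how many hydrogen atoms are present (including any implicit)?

Hydrogens are implicit in SMILES; fill each atom to its normal valence:
  8 × C (aromatic): 1 H each → 8
  2 × C (aromatic): no H
  Total hydrogens = 8.

8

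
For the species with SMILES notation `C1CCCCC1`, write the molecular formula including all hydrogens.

C6H12

Heavy atoms from the SMILES: 6 C.
Implicit hydrogens by atom environment:
  6 × C: 2 H each → 12
  Total hydrogens = 12.
Molecular formula: C6H12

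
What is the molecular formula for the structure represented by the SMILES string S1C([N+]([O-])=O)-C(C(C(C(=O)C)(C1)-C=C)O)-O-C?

C10H15NO5S

Heavy atoms from the SMILES: 10 C, 1 N, 5 O, 1 S.
Implicit hydrogens by atom environment:
  4 × C: 1 H each → 4
  3 × O: no H
  2 × C: 3 H each → 6
  2 × C: 2 H each → 4
  2 × C: no H
  1 × N (charge +1): no H
  1 × O: 1 H
  1 × O (charge -1): no H
  1 × S: no H
  Total hydrogens = 15.
Molecular formula: C10H15NO5S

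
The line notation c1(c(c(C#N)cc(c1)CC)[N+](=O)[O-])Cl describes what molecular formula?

Heavy atoms from the SMILES: 9 C, 1 Cl, 2 N, 2 O.
Implicit hydrogens by atom environment:
  4 × C (aromatic): no H
  2 × C (aromatic): 1 H each → 2
  1 × C: 3 H
  1 × C: 2 H
  1 × C: no H
  1 × Cl: no H
  1 × N: no H
  1 × N (charge +1): no H
  1 × O: no H
  1 × O (charge -1): no H
  Total hydrogens = 7.
Molecular formula: C9H7ClN2O2

C9H7ClN2O2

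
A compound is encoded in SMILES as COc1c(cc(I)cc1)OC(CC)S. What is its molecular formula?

C10H13IO2S

Heavy atoms from the SMILES: 10 C, 1 I, 2 O, 1 S.
Implicit hydrogens by atom environment:
  3 × C (aromatic): 1 H each → 3
  3 × C (aromatic): no H
  2 × C: 3 H each → 6
  2 × O: no H
  1 × C: 2 H
  1 × C: 1 H
  1 × I: no H
  1 × S: 1 H
  Total hydrogens = 13.
Molecular formula: C10H13IO2S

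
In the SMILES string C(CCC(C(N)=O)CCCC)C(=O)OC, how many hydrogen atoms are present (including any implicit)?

21

Hydrogens are implicit in SMILES; fill each atom to its normal valence:
  6 × C: 2 H each → 12
  3 × O: no H
  2 × C: 3 H each → 6
  2 × C: no H
  1 × C: 1 H
  1 × N: 2 H
  Total hydrogens = 21.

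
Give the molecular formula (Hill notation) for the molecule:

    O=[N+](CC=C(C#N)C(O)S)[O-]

Heavy atoms from the SMILES: 5 C, 2 N, 3 O, 1 S.
Implicit hydrogens by atom environment:
  2 × C: 1 H each → 2
  2 × C: no H
  1 × C: 2 H
  1 × N: no H
  1 × N (charge +1): no H
  1 × O: 1 H
  1 × O: no H
  1 × O (charge -1): no H
  1 × S: 1 H
  Total hydrogens = 6.
Molecular formula: C5H6N2O3S

C5H6N2O3S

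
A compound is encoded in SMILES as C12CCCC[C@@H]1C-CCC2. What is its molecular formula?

Heavy atoms from the SMILES: 10 C.
Implicit hydrogens by atom environment:
  8 × C: 2 H each → 16
  2 × C: 1 H each → 2
  Total hydrogens = 18.
Molecular formula: C10H18

C10H18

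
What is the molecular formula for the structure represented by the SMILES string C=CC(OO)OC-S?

C4H8O3S

Heavy atoms from the SMILES: 4 C, 3 O, 1 S.
Implicit hydrogens by atom environment:
  2 × C: 2 H each → 4
  2 × C: 1 H each → 2
  2 × O: no H
  1 × O: 1 H
  1 × S: 1 H
  Total hydrogens = 8.
Molecular formula: C4H8O3S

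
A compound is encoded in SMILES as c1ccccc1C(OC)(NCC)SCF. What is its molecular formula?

C11H16FNOS

Heavy atoms from the SMILES: 11 C, 1 F, 1 N, 1 O, 1 S.
Implicit hydrogens by atom environment:
  5 × C (aromatic): 1 H each → 5
  2 × C: 3 H each → 6
  2 × C: 2 H each → 4
  1 × C: no H
  1 × C (aromatic): no H
  1 × F: no H
  1 × N: 1 H
  1 × O: no H
  1 × S: no H
  Total hydrogens = 16.
Molecular formula: C11H16FNOS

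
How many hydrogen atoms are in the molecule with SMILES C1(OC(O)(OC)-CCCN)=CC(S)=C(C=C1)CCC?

23

Hydrogens are implicit in SMILES; fill each atom to its normal valence:
  5 × C: 2 H each → 10
  3 × C (aromatic): 1 H each → 3
  3 × C (aromatic): no H
  2 × C: 3 H each → 6
  2 × O: no H
  1 × C: no H
  1 × N: 2 H
  1 × O: 1 H
  1 × S: 1 H
  Total hydrogens = 23.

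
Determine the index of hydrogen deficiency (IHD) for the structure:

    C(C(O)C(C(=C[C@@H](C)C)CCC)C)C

Molecular formula from the SMILES: C13H26O.
DoU = (2C + 2 + N − H − X)/2 = (2·13 + 2 + 0 − 26 − 0)/2 = 2/2 = 1.
(Structurally: 0 ring(s) + 1 π bond(s) = 1.)

1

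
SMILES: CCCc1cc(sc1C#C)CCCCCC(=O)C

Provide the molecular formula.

C16H22OS

Heavy atoms from the SMILES: 16 C, 1 O, 1 S.
Implicit hydrogens by atom environment:
  7 × C: 2 H each → 14
  3 × C (aromatic): no H
  2 × C: 3 H each → 6
  2 × C: no H
  1 × C (aromatic): 1 H
  1 × C: 1 H
  1 × O: no H
  1 × S (aromatic): no H
  Total hydrogens = 22.
Molecular formula: C16H22OS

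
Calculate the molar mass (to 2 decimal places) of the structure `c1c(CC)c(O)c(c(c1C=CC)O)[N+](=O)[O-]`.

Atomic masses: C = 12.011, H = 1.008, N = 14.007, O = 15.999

223.23

Molecular formula: C11H13NO4.
M = 11×12.011 + 13×1.008 + 1×14.007 + 4×15.999 = 223.23 g/mol.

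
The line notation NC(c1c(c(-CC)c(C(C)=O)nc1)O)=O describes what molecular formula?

C10H12N2O3

Heavy atoms from the SMILES: 10 C, 2 N, 3 O.
Implicit hydrogens by atom environment:
  4 × C (aromatic): no H
  2 × C: 3 H each → 6
  2 × C: no H
  2 × O: no H
  1 × C: 2 H
  1 × C (aromatic): 1 H
  1 × N: 2 H
  1 × N (aromatic): no H
  1 × O: 1 H
  Total hydrogens = 12.
Molecular formula: C10H12N2O3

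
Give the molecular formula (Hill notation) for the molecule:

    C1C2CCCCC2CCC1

Heavy atoms from the SMILES: 10 C.
Implicit hydrogens by atom environment:
  8 × C: 2 H each → 16
  2 × C: 1 H each → 2
  Total hydrogens = 18.
Molecular formula: C10H18

C10H18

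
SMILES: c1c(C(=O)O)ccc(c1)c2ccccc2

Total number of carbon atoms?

The symbol for carbon appears 13 times in the SMILES. Lowercase c denotes aromatic carbon and counts toward C.

13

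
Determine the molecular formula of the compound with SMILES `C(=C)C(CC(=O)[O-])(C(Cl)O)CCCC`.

C10H16ClO3-

Heavy atoms from the SMILES: 10 C, 1 Cl, 3 O.
Implicit hydrogens by atom environment:
  5 × C: 2 H each → 10
  2 × C: 1 H each → 2
  2 × C: no H
  1 × C: 3 H
  1 × Cl: no H
  1 × O: 1 H
  1 × O: no H
  1 × O (charge -1): no H
  Total hydrogens = 16.
Net charge -1.
Molecular formula: C10H16ClO3-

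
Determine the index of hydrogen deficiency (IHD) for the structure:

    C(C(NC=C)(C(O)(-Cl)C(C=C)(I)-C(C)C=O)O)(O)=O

4

Molecular formula from the SMILES: C11H15ClINO5.
DoU = (2C + 2 + N − H − X)/2 = (2·11 + 2 + 1 − 15 − 2)/2 = 8/2 = 4.
(Structurally: 0 ring(s) + 4 π bond(s) = 4.)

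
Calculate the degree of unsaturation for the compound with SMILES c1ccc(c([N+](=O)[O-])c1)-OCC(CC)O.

Molecular formula from the SMILES: C10H13NO4.
DoU = (2C + 2 + N − H − X)/2 = (2·10 + 2 + 1 − 13 − 0)/2 = 10/2 = 5.
(Structurally: 1 ring(s) + 4 π bond(s) = 5.)

5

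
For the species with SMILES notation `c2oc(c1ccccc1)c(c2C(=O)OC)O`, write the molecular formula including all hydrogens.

Heavy atoms from the SMILES: 12 C, 4 O.
Implicit hydrogens by atom environment:
  6 × C (aromatic): 1 H each → 6
  4 × C (aromatic): no H
  2 × O: no H
  1 × C: 3 H
  1 × C: no H
  1 × O: 1 H
  1 × O (aromatic): no H
  Total hydrogens = 10.
Molecular formula: C12H10O4

C12H10O4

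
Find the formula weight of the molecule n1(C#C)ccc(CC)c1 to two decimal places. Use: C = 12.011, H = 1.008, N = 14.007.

119.17

Molecular formula: C8H9N.
M = 8×12.011 + 9×1.008 + 1×14.007 = 119.17 g/mol.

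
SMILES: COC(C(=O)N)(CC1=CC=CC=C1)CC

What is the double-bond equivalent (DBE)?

5

Molecular formula from the SMILES: C12H17NO2.
DoU = (2C + 2 + N − H − X)/2 = (2·12 + 2 + 1 − 17 − 0)/2 = 10/2 = 5.
(Structurally: 1 ring(s) + 4 π bond(s) = 5.)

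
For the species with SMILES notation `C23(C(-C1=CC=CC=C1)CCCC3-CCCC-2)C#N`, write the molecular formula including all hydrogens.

C17H21N

Heavy atoms from the SMILES: 17 C, 1 N.
Implicit hydrogens by atom environment:
  7 × C: 2 H each → 14
  5 × C (aromatic): 1 H each → 5
  2 × C: 1 H each → 2
  2 × C: no H
  1 × C (aromatic): no H
  1 × N: no H
  Total hydrogens = 21.
Molecular formula: C17H21N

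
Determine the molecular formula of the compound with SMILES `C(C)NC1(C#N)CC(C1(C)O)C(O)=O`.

Heavy atoms from the SMILES: 9 C, 2 N, 3 O.
Implicit hydrogens by atom environment:
  4 × C: no H
  2 × C: 3 H each → 6
  2 × C: 2 H each → 4
  2 × O: 1 H each → 2
  1 × C: 1 H
  1 × N: 1 H
  1 × N: no H
  1 × O: no H
  Total hydrogens = 14.
Molecular formula: C9H14N2O3

C9H14N2O3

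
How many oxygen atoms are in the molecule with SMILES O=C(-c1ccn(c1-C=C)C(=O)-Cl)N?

2

The symbol for oxygen appears 2 times in the SMILES.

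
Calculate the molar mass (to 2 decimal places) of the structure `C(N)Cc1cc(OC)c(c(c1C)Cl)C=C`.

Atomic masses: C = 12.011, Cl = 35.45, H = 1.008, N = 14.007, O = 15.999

Molecular formula: C12H16ClNO.
M = 12×12.011 + 1×35.45 + 16×1.008 + 1×14.007 + 1×15.999 = 225.72 g/mol.

225.72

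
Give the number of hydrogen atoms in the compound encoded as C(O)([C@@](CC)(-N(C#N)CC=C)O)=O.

12

Hydrogens are implicit in SMILES; fill each atom to its normal valence:
  3 × C: 2 H each → 6
  3 × C: no H
  2 × N: no H
  2 × O: 1 H each → 2
  1 × C: 3 H
  1 × C: 1 H
  1 × O: no H
  Total hydrogens = 12.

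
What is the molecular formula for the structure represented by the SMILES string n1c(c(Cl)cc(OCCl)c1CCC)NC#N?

Heavy atoms from the SMILES: 10 C, 2 Cl, 3 N, 1 O.
Implicit hydrogens by atom environment:
  4 × C (aromatic): no H
  3 × C: 2 H each → 6
  2 × Cl: no H
  1 × C: 3 H
  1 × C (aromatic): 1 H
  1 × C: no H
  1 × N: 1 H
  1 × N (aromatic): no H
  1 × N: no H
  1 × O: no H
  Total hydrogens = 11.
Molecular formula: C10H11Cl2N3O

C10H11Cl2N3O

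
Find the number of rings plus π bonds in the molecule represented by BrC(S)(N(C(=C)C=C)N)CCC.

2

Molecular formula from the SMILES: C8H15BrN2S.
DoU = (2C + 2 + N − H − X)/2 = (2·8 + 2 + 2 − 15 − 1)/2 = 4/2 = 2.
(Structurally: 0 ring(s) + 2 π bond(s) = 2.)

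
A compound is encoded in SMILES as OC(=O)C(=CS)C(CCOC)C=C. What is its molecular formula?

Heavy atoms from the SMILES: 9 C, 3 O, 1 S.
Implicit hydrogens by atom environment:
  3 × C: 2 H each → 6
  3 × C: 1 H each → 3
  2 × C: no H
  2 × O: no H
  1 × C: 3 H
  1 × O: 1 H
  1 × S: 1 H
  Total hydrogens = 14.
Molecular formula: C9H14O3S

C9H14O3S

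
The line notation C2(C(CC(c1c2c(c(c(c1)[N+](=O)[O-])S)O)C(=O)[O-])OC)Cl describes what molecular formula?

C12H11ClNO6S-

Heavy atoms from the SMILES: 12 C, 1 Cl, 1 N, 6 O, 1 S.
Implicit hydrogens by atom environment:
  5 × C (aromatic): no H
  3 × C: 1 H each → 3
  3 × O: no H
  2 × O (charge -1): no H
  1 × C: 3 H
  1 × C: 2 H
  1 × C (aromatic): 1 H
  1 × C: no H
  1 × Cl: no H
  1 × N (charge +1): no H
  1 × O: 1 H
  1 × S: 1 H
  Total hydrogens = 11.
Net charge -1.
Molecular formula: C12H11ClNO6S-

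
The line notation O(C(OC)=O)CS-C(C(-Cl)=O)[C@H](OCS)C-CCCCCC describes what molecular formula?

C14H25ClO5S2

Heavy atoms from the SMILES: 14 C, 1 Cl, 5 O, 2 S.
Implicit hydrogens by atom environment:
  8 × C: 2 H each → 16
  5 × O: no H
  2 × C: 3 H each → 6
  2 × C: 1 H each → 2
  2 × C: no H
  1 × Cl: no H
  1 × S: 1 H
  1 × S: no H
  Total hydrogens = 25.
Molecular formula: C14H25ClO5S2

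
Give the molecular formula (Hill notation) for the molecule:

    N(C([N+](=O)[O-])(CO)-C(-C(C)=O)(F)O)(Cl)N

Heavy atoms from the SMILES: 5 C, 1 Cl, 1 F, 3 N, 5 O.
Implicit hydrogens by atom environment:
  3 × C: no H
  2 × O: 1 H each → 2
  2 × O: no H
  1 × C: 3 H
  1 × C: 2 H
  1 × Cl: no H
  1 × F: no H
  1 × N: 2 H
  1 × N: no H
  1 × N (charge +1): no H
  1 × O (charge -1): no H
  Total hydrogens = 9.
Molecular formula: C5H9ClFN3O5

C5H9ClFN3O5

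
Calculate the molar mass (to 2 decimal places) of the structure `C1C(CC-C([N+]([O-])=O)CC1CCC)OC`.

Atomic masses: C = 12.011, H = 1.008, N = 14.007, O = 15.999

Molecular formula: C11H21NO3.
M = 11×12.011 + 21×1.008 + 1×14.007 + 3×15.999 = 215.29 g/mol.

215.29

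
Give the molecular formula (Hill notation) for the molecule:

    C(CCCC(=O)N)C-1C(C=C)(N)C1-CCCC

C14H26N2O

Heavy atoms from the SMILES: 14 C, 2 N, 1 O.
Implicit hydrogens by atom environment:
  8 × C: 2 H each → 16
  3 × C: 1 H each → 3
  2 × C: no H
  2 × N: 2 H each → 4
  1 × C: 3 H
  1 × O: no H
  Total hydrogens = 26.
Molecular formula: C14H26N2O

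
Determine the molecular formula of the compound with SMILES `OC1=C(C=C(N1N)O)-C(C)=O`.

Heavy atoms from the SMILES: 6 C, 2 N, 3 O.
Implicit hydrogens by atom environment:
  3 × C (aromatic): no H
  2 × O: 1 H each → 2
  1 × C: 3 H
  1 × C (aromatic): 1 H
  1 × C: no H
  1 × N: 2 H
  1 × N (aromatic): no H
  1 × O: no H
  Total hydrogens = 8.
Molecular formula: C6H8N2O3

C6H8N2O3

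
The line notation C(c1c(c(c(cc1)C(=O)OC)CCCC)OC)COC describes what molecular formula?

Heavy atoms from the SMILES: 16 C, 4 O.
Implicit hydrogens by atom environment:
  5 × C: 2 H each → 10
  4 × C: 3 H each → 12
  4 × C (aromatic): no H
  4 × O: no H
  2 × C (aromatic): 1 H each → 2
  1 × C: no H
  Total hydrogens = 24.
Molecular formula: C16H24O4

C16H24O4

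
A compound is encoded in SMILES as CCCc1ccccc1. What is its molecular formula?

C9H12

Heavy atoms from the SMILES: 9 C.
Implicit hydrogens by atom environment:
  5 × C (aromatic): 1 H each → 5
  2 × C: 2 H each → 4
  1 × C: 3 H
  1 × C (aromatic): no H
  Total hydrogens = 12.
Molecular formula: C9H12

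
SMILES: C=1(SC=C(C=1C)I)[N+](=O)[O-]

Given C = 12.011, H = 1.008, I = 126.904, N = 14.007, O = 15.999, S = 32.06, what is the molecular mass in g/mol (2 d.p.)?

Molecular formula: C5H4INO2S.
M = 5×12.011 + 4×1.008 + 1×126.904 + 1×14.007 + 2×15.999 + 1×32.06 = 269.06 g/mol.

269.06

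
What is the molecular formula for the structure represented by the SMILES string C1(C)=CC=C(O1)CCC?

Heavy atoms from the SMILES: 8 C, 1 O.
Implicit hydrogens by atom environment:
  2 × C: 3 H each → 6
  2 × C: 2 H each → 4
  2 × C (aromatic): 1 H each → 2
  2 × C (aromatic): no H
  1 × O (aromatic): no H
  Total hydrogens = 12.
Molecular formula: C8H12O

C8H12O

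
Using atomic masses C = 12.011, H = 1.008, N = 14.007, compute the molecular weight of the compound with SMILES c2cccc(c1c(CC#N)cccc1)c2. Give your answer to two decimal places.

Molecular formula: C14H11N.
M = 14×12.011 + 11×1.008 + 1×14.007 = 193.25 g/mol.

193.25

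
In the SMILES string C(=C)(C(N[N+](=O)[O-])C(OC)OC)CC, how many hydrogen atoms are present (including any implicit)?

Hydrogens are implicit in SMILES; fill each atom to its normal valence:
  3 × C: 3 H each → 9
  3 × O: no H
  2 × C: 2 H each → 4
  2 × C: 1 H each → 2
  1 × C: no H
  1 × N: 1 H
  1 × N (charge +1): no H
  1 × O (charge -1): no H
  Total hydrogens = 16.

16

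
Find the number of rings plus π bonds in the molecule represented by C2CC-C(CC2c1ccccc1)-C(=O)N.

Molecular formula from the SMILES: C13H17NO.
DoU = (2C + 2 + N − H − X)/2 = (2·13 + 2 + 1 − 17 − 0)/2 = 12/2 = 6.
(Structurally: 2 ring(s) + 4 π bond(s) = 6.)

6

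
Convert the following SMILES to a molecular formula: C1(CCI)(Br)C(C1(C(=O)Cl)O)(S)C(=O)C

Heavy atoms from the SMILES: 1 Br, 8 C, 1 Cl, 1 I, 3 O, 1 S.
Implicit hydrogens by atom environment:
  5 × C: no H
  2 × C: 2 H each → 4
  2 × O: no H
  1 × Br: no H
  1 × C: 3 H
  1 × Cl: no H
  1 × I: no H
  1 × O: 1 H
  1 × S: 1 H
  Total hydrogens = 9.
Molecular formula: C8H9BrClIO3S

C8H9BrClIO3S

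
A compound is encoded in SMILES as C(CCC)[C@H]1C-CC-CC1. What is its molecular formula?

Heavy atoms from the SMILES: 10 C.
Implicit hydrogens by atom environment:
  8 × C: 2 H each → 16
  1 × C: 3 H
  1 × C: 1 H
  Total hydrogens = 20.
Molecular formula: C10H20

C10H20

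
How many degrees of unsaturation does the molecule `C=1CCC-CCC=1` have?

2

Molecular formula from the SMILES: C7H12.
DoU = (2C + 2 + N − H − X)/2 = (2·7 + 2 + 0 − 12 − 0)/2 = 4/2 = 2.
(Structurally: 1 ring(s) + 1 π bond(s) = 2.)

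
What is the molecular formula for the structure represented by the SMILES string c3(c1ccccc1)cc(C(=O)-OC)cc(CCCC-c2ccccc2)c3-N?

C24H25NO2

Heavy atoms from the SMILES: 24 C, 1 N, 2 O.
Implicit hydrogens by atom environment:
  12 × C (aromatic): 1 H each → 12
  6 × C (aromatic): no H
  4 × C: 2 H each → 8
  2 × O: no H
  1 × C: 3 H
  1 × C: no H
  1 × N: 2 H
  Total hydrogens = 25.
Molecular formula: C24H25NO2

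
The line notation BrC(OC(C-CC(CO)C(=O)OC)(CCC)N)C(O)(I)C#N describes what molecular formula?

Heavy atoms from the SMILES: 1 Br, 13 C, 1 I, 2 N, 5 O.
Implicit hydrogens by atom environment:
  5 × C: 2 H each → 10
  4 × C: no H
  3 × O: no H
  2 × C: 3 H each → 6
  2 × C: 1 H each → 2
  2 × O: 1 H each → 2
  1 × Br: no H
  1 × I: no H
  1 × N: 2 H
  1 × N: no H
  Total hydrogens = 22.
Molecular formula: C13H22BrIN2O5

C13H22BrIN2O5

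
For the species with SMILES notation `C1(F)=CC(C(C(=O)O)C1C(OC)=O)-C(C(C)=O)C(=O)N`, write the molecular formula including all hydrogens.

C12H14FNO6

Heavy atoms from the SMILES: 12 C, 1 F, 1 N, 6 O.
Implicit hydrogens by atom environment:
  5 × C: 1 H each → 5
  5 × C: no H
  5 × O: no H
  2 × C: 3 H each → 6
  1 × F: no H
  1 × N: 2 H
  1 × O: 1 H
  Total hydrogens = 14.
Molecular formula: C12H14FNO6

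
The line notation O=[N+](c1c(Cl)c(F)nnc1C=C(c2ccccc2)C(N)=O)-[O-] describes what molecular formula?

C13H8ClFN4O3

Heavy atoms from the SMILES: 13 C, 1 Cl, 1 F, 4 N, 3 O.
Implicit hydrogens by atom environment:
  5 × C (aromatic): 1 H each → 5
  5 × C (aromatic): no H
  2 × C: no H
  2 × N (aromatic): no H
  2 × O: no H
  1 × C: 1 H
  1 × Cl: no H
  1 × F: no H
  1 × N: 2 H
  1 × N (charge +1): no H
  1 × O (charge -1): no H
  Total hydrogens = 8.
Molecular formula: C13H8ClFN4O3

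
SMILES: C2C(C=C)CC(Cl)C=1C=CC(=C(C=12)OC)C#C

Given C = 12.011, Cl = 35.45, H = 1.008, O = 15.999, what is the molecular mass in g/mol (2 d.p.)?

Molecular formula: C15H15ClO.
M = 15×12.011 + 1×35.45 + 15×1.008 + 1×15.999 = 246.73 g/mol.

246.73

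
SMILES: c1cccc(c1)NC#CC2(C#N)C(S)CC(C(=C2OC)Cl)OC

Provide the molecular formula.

C17H17ClN2O2S

Heavy atoms from the SMILES: 17 C, 1 Cl, 2 N, 2 O, 1 S.
Implicit hydrogens by atom environment:
  6 × C: no H
  5 × C (aromatic): 1 H each → 5
  2 × C: 3 H each → 6
  2 × C: 1 H each → 2
  2 × O: no H
  1 × C: 2 H
  1 × C (aromatic): no H
  1 × Cl: no H
  1 × N: 1 H
  1 × N: no H
  1 × S: 1 H
  Total hydrogens = 17.
Molecular formula: C17H17ClN2O2S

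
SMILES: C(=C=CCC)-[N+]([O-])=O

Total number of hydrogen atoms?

Hydrogens are implicit in SMILES; fill each atom to its normal valence:
  2 × C: 1 H each → 2
  1 × C: 3 H
  1 × C: 2 H
  1 × C: no H
  1 × N (charge +1): no H
  1 × O: no H
  1 × O (charge -1): no H
  Total hydrogens = 7.

7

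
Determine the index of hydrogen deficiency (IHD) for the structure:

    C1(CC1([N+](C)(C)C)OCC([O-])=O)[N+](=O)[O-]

Molecular formula from the SMILES: C8H14N2O5.
DoU = (2C + 2 + N − H − X)/2 = (2·8 + 2 + 2 − 14 − 0)/2 = 6/2 = 3.
(Structurally: 1 ring(s) + 2 π bond(s) = 3.)

3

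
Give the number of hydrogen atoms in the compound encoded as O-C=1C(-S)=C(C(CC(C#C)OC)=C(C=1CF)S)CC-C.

19

Hydrogens are implicit in SMILES; fill each atom to its normal valence:
  6 × C (aromatic): no H
  4 × C: 2 H each → 8
  2 × C: 3 H each → 6
  2 × C: 1 H each → 2
  2 × S: 1 H each → 2
  1 × C: no H
  1 × F: no H
  1 × O: 1 H
  1 × O: no H
  Total hydrogens = 19.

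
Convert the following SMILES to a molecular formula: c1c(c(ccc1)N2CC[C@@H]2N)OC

C10H14N2O

Heavy atoms from the SMILES: 10 C, 2 N, 1 O.
Implicit hydrogens by atom environment:
  4 × C (aromatic): 1 H each → 4
  2 × C: 2 H each → 4
  2 × C (aromatic): no H
  1 × C: 3 H
  1 × C: 1 H
  1 × N: 2 H
  1 × N: no H
  1 × O: no H
  Total hydrogens = 14.
Molecular formula: C10H14N2O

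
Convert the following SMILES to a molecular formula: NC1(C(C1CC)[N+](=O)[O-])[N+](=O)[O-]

Heavy atoms from the SMILES: 5 C, 3 N, 4 O.
Implicit hydrogens by atom environment:
  2 × C: 1 H each → 2
  2 × N (charge +1): no H
  2 × O: no H
  2 × O (charge -1): no H
  1 × C: 3 H
  1 × C: 2 H
  1 × C: no H
  1 × N: 2 H
  Total hydrogens = 9.
Molecular formula: C5H9N3O4

C5H9N3O4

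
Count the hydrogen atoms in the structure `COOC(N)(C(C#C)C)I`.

10

Hydrogens are implicit in SMILES; fill each atom to its normal valence:
  2 × C: 3 H each → 6
  2 × C: 1 H each → 2
  2 × C: no H
  2 × O: no H
  1 × I: no H
  1 × N: 2 H
  Total hydrogens = 10.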